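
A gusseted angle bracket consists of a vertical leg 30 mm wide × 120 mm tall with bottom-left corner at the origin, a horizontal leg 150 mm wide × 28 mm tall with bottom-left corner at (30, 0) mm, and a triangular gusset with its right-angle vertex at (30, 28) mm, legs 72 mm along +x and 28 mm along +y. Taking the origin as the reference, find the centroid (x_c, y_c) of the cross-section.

vertical leg: A = 30 × 120 = 3600.00, centroid at (15.00, 60.00).
horizontal leg: A = 150 × 28 = 4200.00, centroid at (105.00, 14.00).
gusset: A = ½·72·28 = 1008.00, centroid at (54.00, 37.33).
ΣA = 8808.00 mm², ΣAx_c = 549432.00 mm³, ΣAy_c = 312432.00 mm³.
x_c = 549432.00/8808.00 = 62.38 mm; y_c = 312432.00/8808.00 = 35.47 mm.

x_c = 62.38 mm, y_c = 35.47 mm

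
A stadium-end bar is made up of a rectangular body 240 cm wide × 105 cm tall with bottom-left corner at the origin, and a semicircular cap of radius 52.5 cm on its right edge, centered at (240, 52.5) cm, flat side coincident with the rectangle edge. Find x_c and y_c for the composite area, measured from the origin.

x_c = 140.86 cm, y_c = 52.50 cm

rectangular body: A = 240 × 105 = 25200.00, centroid at (120.00, 52.50).
semicircular end: A = ½π·52.5² = 4329.51, centroid at (262.28, 52.50).
ΣA = 29529.51 cm², ΣAx_c = 4159550.52 cm³, ΣAy_c = 1550299.14 cm³.
x_c = 4159550.52/29529.51 = 140.86 cm; y_c = 1550299.14/29529.51 = 52.50 cm.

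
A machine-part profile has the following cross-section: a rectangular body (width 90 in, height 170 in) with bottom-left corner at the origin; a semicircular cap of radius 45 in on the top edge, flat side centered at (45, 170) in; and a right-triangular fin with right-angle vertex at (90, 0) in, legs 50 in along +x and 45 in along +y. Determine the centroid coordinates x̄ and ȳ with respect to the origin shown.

Part | A | x̄ᵢ | ȳᵢ | A·x̄ᵢ | A·ȳᵢ
rectangular body | 15300.00 | 45.00 | 85.00 | 688500.00 | 1300500.00
semicircular top | 3180.86 | 45.00 | 189.10 | 143138.82 | 601496.64
triangular fin | 1125.00 | 106.67 | 15.00 | 120000.00 | 16875.00
Σ | 19605.86 |  |  | 951638.82 | 1918871.64
x̄ = 951638.82 / 19605.86 = 48.54 in
ȳ = 1918871.64 / 19605.86 = 97.87 in

x̄ = 48.54 in, ȳ = 97.87 in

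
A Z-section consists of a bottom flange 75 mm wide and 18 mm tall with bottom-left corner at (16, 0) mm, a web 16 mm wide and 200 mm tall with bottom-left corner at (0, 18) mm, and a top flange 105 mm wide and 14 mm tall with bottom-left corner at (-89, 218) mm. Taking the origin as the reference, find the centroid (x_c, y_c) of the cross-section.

x_c = 7.34 mm, y_c = 119.68 mm

bottom flange: A = 75 × 18 = 1350.00, centroid at (53.50, 9.00).
web: A = 16 × 200 = 3200.00, centroid at (8.00, 118.00).
top flange: A = 105 × 14 = 1470.00, centroid at (-36.50, 225.00).
ΣA = 6020.00 mm², ΣAx_c = 44170.00 mm³, ΣAy_c = 720500.00 mm³.
x_c = 44170.00/6020.00 = 7.34 mm; y_c = 720500.00/6020.00 = 119.68 mm.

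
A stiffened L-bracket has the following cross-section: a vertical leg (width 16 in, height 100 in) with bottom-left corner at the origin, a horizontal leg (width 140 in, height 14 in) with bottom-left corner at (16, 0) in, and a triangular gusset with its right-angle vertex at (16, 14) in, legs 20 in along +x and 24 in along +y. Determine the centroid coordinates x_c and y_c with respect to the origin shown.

x_c = 49.16 in, y_c = 26.05 in

Part | A | x̄ᵢ | ȳᵢ | A·x̄ᵢ | A·ȳᵢ
vertical leg | 1600.00 | 8.00 | 50.00 | 12800.00 | 80000.00
horizontal leg | 1960.00 | 86.00 | 7.00 | 168560.00 | 13720.00
gusset | 240.00 | 22.67 | 22.00 | 5440.00 | 5280.00
Σ | 3800.00 |  |  | 186800.00 | 99000.00
x_c = 186800.00 / 3800.00 = 49.16 in
y_c = 99000.00 / 3800.00 = 26.05 in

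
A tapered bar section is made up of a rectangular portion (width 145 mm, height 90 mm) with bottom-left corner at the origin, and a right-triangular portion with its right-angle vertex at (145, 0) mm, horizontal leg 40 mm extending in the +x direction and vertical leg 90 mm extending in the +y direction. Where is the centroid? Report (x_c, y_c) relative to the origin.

x_c = 82.90 mm, y_c = 43.18 mm

rectangular portion: A = 145 × 90 = 13050.00, centroid at (72.50, 45.00).
triangular portion: A = ½·40·90 = 1800.00, centroid at (158.33, 30.00).
ΣA = 14850.00 mm²
ΣAx_c = (13050.00)(72.50) + (1800.00)(158.33) = 1231125.00 mm³
ΣAy_c = (13050.00)(45.00) + (1800.00)(30.00) = 641250.00 mm³
x_c = 1231125.00 / 14850.00 = 82.90 mm
y_c = 641250.00 / 14850.00 = 43.18 mm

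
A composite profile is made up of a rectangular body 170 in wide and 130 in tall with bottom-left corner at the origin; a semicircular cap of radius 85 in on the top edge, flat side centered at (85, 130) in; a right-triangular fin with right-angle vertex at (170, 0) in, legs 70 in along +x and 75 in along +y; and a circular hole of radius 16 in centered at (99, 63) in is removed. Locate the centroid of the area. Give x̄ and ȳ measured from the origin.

x̄ = 92.74 in, ȳ = 94.59 in

Part | A | x̄ᵢ | ȳᵢ | A·x̄ᵢ | A·ȳᵢ
rectangular body | 22100.00 | 85.00 | 65.00 | 1878500.00 | 1436500.00
semicircular top | 11349.00 | 85.00 | 166.08 | 964665.29 | 1884787.12
triangular fin | 2625.00 | 193.33 | 25.00 | 507500.00 | 65625.00
hole | -804.25 | 99.00 | 63.00 | -79620.52 | -50667.61
Σ | 35269.76 |  |  | 3271044.77 | 3336244.51
x̄ = 3271044.77 / 35269.76 = 92.74 in
ȳ = 3336244.51 / 35269.76 = 94.59 in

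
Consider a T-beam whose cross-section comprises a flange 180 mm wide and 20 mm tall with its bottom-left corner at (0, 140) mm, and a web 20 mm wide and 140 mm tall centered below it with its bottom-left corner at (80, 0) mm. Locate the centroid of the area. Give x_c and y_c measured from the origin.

x_c = 90.00 mm, y_c = 115.00 mm

Part | A | x̄ᵢ | ȳᵢ | A·x̄ᵢ | A·ȳᵢ
web | 2800.00 | 90.00 | 70.00 | 252000.00 | 196000.00
flange | 3600.00 | 90.00 | 150.00 | 324000.00 | 540000.00
Σ | 6400.00 |  |  | 576000.00 | 736000.00
x_c = 576000.00 / 6400.00 = 90.00 mm
y_c = 736000.00 / 6400.00 = 115.00 mm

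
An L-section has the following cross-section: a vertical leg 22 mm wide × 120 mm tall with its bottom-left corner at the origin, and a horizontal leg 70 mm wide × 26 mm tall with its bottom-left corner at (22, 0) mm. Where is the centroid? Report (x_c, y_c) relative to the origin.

Part | A | x̄ᵢ | ȳᵢ | A·x̄ᵢ | A·ȳᵢ
vertical leg | 2640.00 | 11.00 | 60.00 | 29040.00 | 158400.00
horizontal leg | 1820.00 | 57.00 | 13.00 | 103740.00 | 23660.00
Σ | 4460.00 |  |  | 132780.00 | 182060.00
x_c = 132780.00 / 4460.00 = 29.77 mm
y_c = 182060.00 / 4460.00 = 40.82 mm

x_c = 29.77 mm, y_c = 40.82 mm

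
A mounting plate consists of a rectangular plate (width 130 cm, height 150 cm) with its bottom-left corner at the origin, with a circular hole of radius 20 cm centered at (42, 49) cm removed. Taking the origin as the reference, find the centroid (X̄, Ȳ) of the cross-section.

plate: A = 130 × 150 = 19500.00, centroid at (65.00, 75.00).
hole: A = −π·20² = -1256.64, centroid at (42.00, 49.00).
ΣA = 18243.36 cm²
ΣAX̄ = (19500.00)(65.00) + (-1256.64)(42.00) = 1214721.24 cm³
ΣAȲ = (19500.00)(75.00) + (-1256.64)(49.00) = 1400924.78 cm³
X̄ = 1214721.24 / 18243.36 = 66.58 cm
Ȳ = 1400924.78 / 18243.36 = 76.79 cm

X̄ = 66.58 cm, Ȳ = 76.79 cm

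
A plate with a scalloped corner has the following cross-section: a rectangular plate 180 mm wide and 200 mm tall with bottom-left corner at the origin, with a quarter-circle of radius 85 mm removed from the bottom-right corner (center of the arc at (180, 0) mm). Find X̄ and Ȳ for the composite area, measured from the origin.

X̄ = 79.91 mm, Ȳ = 111.96 mm

Part | A | x̄ᵢ | ȳᵢ | A·x̄ᵢ | A·ȳᵢ
plate | 36000.00 | 90.00 | 100.00 | 3240000.00 | 3600000.00
removed quarter-circle | -5674.50 | 143.92 | 36.08 | -816701.98 | -204708.33
Σ | 30325.50 |  |  | 2423298.02 | 3395291.67
X̄ = 2423298.02 / 30325.50 = 79.91 mm
Ȳ = 3395291.67 / 30325.50 = 111.96 mm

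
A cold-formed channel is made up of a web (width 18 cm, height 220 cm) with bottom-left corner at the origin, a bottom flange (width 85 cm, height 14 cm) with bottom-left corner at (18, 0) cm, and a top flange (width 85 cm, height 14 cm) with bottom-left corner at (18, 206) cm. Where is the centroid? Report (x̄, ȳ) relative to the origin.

x̄ = 28.33 cm, ȳ = 110.00 cm

Part | A | x̄ᵢ | ȳᵢ | A·x̄ᵢ | A·ȳᵢ
web | 3960.00 | 9.00 | 110.00 | 35640.00 | 435600.00
bottom flange | 1190.00 | 60.50 | 7.00 | 71995.00 | 8330.00
top flange | 1190.00 | 60.50 | 213.00 | 71995.00 | 253470.00
Σ | 6340.00 |  |  | 179630.00 | 697400.00
x̄ = 179630.00 / 6340.00 = 28.33 cm
ȳ = 697400.00 / 6340.00 = 110.00 cm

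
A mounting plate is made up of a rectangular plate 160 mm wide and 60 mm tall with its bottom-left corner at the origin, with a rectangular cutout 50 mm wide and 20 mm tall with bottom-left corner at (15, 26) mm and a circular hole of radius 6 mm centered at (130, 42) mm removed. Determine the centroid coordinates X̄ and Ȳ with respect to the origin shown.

X̄ = 84.05 mm, Ȳ = 29.13 mm

plate: A = 160 × 60 = 9600.00, centroid at (80.00, 30.00).
hole 1: A = −(50 × 20) = -1000.00, centroid at (40.00, 36.00).
hole 2: A = −π·6² = -113.10, centroid at (130.00, 42.00).
ΣA = 8486.90 mm², ΣAX̄ = 713297.35 mm³, ΣAȲ = 247249.91 mm³.
X̄ = 713297.35/8486.90 = 84.05 mm; Ȳ = 247249.91/8486.90 = 29.13 mm.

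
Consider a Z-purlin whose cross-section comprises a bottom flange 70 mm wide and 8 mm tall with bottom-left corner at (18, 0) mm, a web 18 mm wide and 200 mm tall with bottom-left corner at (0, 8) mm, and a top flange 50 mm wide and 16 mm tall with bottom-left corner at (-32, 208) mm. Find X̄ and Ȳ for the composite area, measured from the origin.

X̄ = 11.39 mm, Ȳ = 113.68 mm

bottom flange: A = 70 × 8 = 560.00, centroid at (53.00, 4.00).
web: A = 18 × 200 = 3600.00, centroid at (9.00, 108.00).
top flange: A = 50 × 16 = 800.00, centroid at (-7.00, 216.00).
ΣA = 4960.00 mm², ΣAX̄ = 56480.00 mm³, ΣAȲ = 563840.00 mm³.
X̄ = 56480.00/4960.00 = 11.39 mm; Ȳ = 563840.00/4960.00 = 113.68 mm.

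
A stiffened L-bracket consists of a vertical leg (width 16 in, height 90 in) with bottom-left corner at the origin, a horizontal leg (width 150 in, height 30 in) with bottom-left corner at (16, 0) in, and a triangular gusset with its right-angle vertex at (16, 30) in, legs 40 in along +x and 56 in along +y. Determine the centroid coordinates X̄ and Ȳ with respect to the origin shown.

vertical leg: A = 16 × 90 = 1440.00, centroid at (8.00, 45.00).
horizontal leg: A = 150 × 30 = 4500.00, centroid at (91.00, 15.00).
gusset: A = ½·40·56 = 1120.00, centroid at (29.33, 48.67).
ΣA = 7060.00 in², ΣAX̄ = 453873.33 in³, ΣAȲ = 186806.67 in³.
X̄ = 453873.33/7060.00 = 64.29 in; Ȳ = 186806.67/7060.00 = 26.46 in.

X̄ = 64.29 in, Ȳ = 26.46 in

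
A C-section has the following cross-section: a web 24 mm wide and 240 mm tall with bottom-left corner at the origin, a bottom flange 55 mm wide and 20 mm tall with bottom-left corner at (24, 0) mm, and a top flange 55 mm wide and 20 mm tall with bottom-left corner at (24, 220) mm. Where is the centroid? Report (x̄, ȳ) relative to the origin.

x̄ = 22.92 mm, ȳ = 120.00 mm

web: A = 24 × 240 = 5760.00, centroid at (12.00, 120.00).
bottom flange: A = 55 × 20 = 1100.00, centroid at (51.50, 10.00).
top flange: A = 55 × 20 = 1100.00, centroid at (51.50, 230.00).
ΣA = 7960.00 mm², ΣAx̄ = 182420.00 mm³, ΣAȳ = 955200.00 mm³.
x̄ = 182420.00/7960.00 = 22.92 mm; ȳ = 955200.00/7960.00 = 120.00 mm.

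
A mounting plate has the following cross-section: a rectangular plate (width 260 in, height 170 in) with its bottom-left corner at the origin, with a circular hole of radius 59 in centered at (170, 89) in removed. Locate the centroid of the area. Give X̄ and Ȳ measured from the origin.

Part | A | x̄ᵢ | ȳᵢ | A·x̄ᵢ | A·ȳᵢ
plate | 44200.00 | 130.00 | 85.00 | 5746000.00 | 3757000.00
hole | -10935.88 | 170.00 | 89.00 | -1859100.28 | -973293.68
Σ | 33264.12 |  |  | 3886899.72 | 2783706.32
X̄ = 3886899.72 / 33264.12 = 116.85 in
Ȳ = 2783706.32 / 33264.12 = 83.68 in

X̄ = 116.85 in, Ȳ = 83.68 in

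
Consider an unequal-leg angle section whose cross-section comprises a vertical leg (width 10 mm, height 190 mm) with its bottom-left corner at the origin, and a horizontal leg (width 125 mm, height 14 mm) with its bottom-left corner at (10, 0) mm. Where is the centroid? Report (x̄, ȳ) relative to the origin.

x̄ = 37.36 mm, ȳ = 52.81 mm

Part | A | x̄ᵢ | ȳᵢ | A·x̄ᵢ | A·ȳᵢ
vertical leg | 1900.00 | 5.00 | 95.00 | 9500.00 | 180500.00
horizontal leg | 1750.00 | 72.50 | 7.00 | 126875.00 | 12250.00
Σ | 3650.00 |  |  | 136375.00 | 192750.00
x̄ = 136375.00 / 3650.00 = 37.36 mm
ȳ = 192750.00 / 3650.00 = 52.81 mm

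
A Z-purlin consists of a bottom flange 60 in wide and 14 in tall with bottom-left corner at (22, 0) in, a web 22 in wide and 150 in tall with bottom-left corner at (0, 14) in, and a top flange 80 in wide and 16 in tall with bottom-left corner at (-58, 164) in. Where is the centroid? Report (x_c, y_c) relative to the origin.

bottom flange: A = 60 × 14 = 840.00, centroid at (52.00, 7.00).
web: A = 22 × 150 = 3300.00, centroid at (11.00, 89.00).
top flange: A = 80 × 16 = 1280.00, centroid at (-18.00, 172.00).
ΣA = 5420.00 in², ΣAx_c = 56940.00 in³, ΣAy_c = 519740.00 in³.
x_c = 56940.00/5420.00 = 10.51 in; y_c = 519740.00/5420.00 = 95.89 in.

x_c = 10.51 in, y_c = 95.89 in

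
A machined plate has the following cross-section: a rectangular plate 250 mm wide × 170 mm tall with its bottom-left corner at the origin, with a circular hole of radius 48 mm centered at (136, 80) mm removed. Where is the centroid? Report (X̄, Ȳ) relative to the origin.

plate: A = 250 × 170 = 42500.00, centroid at (125.00, 85.00).
hole: A = −π·48² = -7238.23, centroid at (136.00, 80.00).
ΣA = 35261.77 mm², ΣAX̄ = 4328100.79 mm³, ΣAȲ = 3033441.64 mm³.
X̄ = 4328100.79/35261.77 = 122.74 mm; Ȳ = 3033441.64/35261.77 = 86.03 mm.

X̄ = 122.74 mm, Ȳ = 86.03 mm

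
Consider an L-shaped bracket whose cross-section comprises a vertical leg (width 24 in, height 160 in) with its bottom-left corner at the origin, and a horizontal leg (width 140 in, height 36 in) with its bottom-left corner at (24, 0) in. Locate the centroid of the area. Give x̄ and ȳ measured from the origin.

Part | A | x̄ᵢ | ȳᵢ | A·x̄ᵢ | A·ȳᵢ
vertical leg | 3840.00 | 12.00 | 80.00 | 46080.00 | 307200.00
horizontal leg | 5040.00 | 94.00 | 18.00 | 473760.00 | 90720.00
Σ | 8880.00 |  |  | 519840.00 | 397920.00
x̄ = 519840.00 / 8880.00 = 58.54 in
ȳ = 397920.00 / 8880.00 = 44.81 in

x̄ = 58.54 in, ȳ = 44.81 in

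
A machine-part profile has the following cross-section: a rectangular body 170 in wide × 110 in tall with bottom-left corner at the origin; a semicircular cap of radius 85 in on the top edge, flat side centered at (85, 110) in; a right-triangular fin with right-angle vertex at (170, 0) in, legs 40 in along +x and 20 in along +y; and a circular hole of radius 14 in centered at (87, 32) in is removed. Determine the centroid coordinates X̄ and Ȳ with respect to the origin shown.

X̄ = 86.28 in, Ȳ = 89.47 in

rectangular body: A = 170 × 110 = 18700.00, centroid at (85.00, 55.00).
semicircular top: A = ½π·85² = 11349.00, centroid at (85.00, 146.08).
triangular fin: A = ½·40·20 = 400.00, centroid at (183.33, 6.67).
hole: A = −π·14² = -615.75, centroid at (87.00, 32.00).
ΣA = 29833.25 in², ΣAX̄ = 2573928.19 in³, ΣAȲ = 2669269.64 in³.
X̄ = 2573928.19/29833.25 = 86.28 in; Ȳ = 2669269.64/29833.25 = 89.47 in.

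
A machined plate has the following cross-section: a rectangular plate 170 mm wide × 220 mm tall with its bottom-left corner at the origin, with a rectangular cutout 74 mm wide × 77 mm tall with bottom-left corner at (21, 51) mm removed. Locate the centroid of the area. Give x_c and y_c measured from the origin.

x_c = 89.85 mm, y_c = 113.68 mm

plate: A = 170 × 220 = 37400.00, centroid at (85.00, 110.00).
hole: A = −(74 × 77) = -5698.00, centroid at (58.00, 89.50).
ΣA = 31702.00 mm²
ΣAx_c = (37400.00)(85.00) + (-5698.00)(58.00) = 2848516.00 mm³
ΣAy_c = (37400.00)(110.00) + (-5698.00)(89.50) = 3604029.00 mm³
x_c = 2848516.00 / 31702.00 = 89.85 mm
y_c = 3604029.00 / 31702.00 = 113.68 mm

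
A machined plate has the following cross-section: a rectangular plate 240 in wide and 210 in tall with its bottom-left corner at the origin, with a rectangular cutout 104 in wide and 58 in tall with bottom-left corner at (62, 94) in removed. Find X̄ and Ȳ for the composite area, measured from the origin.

plate: A = 240 × 210 = 50400.00, centroid at (120.00, 105.00).
hole: A = −(104 × 58) = -6032.00, centroid at (114.00, 123.00).
ΣA = 44368.00 in²
ΣAX̄ = (50400.00)(120.00) + (-6032.00)(114.00) = 5360352.00 in³
ΣAȲ = (50400.00)(105.00) + (-6032.00)(123.00) = 4550064.00 in³
X̄ = 5360352.00 / 44368.00 = 120.82 in
Ȳ = 4550064.00 / 44368.00 = 102.55 in

X̄ = 120.82 in, Ȳ = 102.55 in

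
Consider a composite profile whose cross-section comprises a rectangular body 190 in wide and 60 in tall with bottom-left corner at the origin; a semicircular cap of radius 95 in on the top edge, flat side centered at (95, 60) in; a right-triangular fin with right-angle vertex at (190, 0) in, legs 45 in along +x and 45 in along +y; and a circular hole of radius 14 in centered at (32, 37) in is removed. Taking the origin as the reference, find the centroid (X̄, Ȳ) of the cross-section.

X̄ = 100.78 in, Ȳ = 67.63 in

rectangular body: A = 190 × 60 = 11400.00, centroid at (95.00, 30.00).
semicircular top: A = ½π·95² = 14176.44, centroid at (95.00, 100.32).
triangular fin: A = ½·45·45 = 1012.50, centroid at (205.00, 15.00).
hole: A = −π·14² = -615.75, centroid at (32.00, 37.00).
ΣA = 25973.18 in², ΣAX̄ = 2617619.93 in³, ΣAȲ = 1756574.21 in³.
X̄ = 2617619.93/25973.18 = 100.78 in; Ȳ = 1756574.21/25973.18 = 67.63 in.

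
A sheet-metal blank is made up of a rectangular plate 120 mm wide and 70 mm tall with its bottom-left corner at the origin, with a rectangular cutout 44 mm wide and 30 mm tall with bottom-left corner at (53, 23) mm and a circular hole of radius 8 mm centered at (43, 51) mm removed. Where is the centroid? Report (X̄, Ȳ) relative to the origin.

Part | A | x̄ᵢ | ȳᵢ | A·x̄ᵢ | A·ȳᵢ
plate | 8400.00 | 60.00 | 35.00 | 504000.00 | 294000.00
hole 1 | -1320.00 | 75.00 | 38.00 | -99000.00 | -50160.00
hole 2 | -201.06 | 43.00 | 51.00 | -8645.66 | -10254.16
Σ | 6878.94 |  |  | 396354.34 | 233585.84
X̄ = 396354.34 / 6878.94 = 57.62 mm
Ȳ = 233585.84 / 6878.94 = 33.96 mm

X̄ = 57.62 mm, Ȳ = 33.96 mm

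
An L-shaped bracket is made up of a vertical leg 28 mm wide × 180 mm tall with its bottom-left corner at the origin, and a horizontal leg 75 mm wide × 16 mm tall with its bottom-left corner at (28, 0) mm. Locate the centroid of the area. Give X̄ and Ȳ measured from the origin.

X̄ = 23.90 mm, Ȳ = 74.23 mm

vertical leg: A = 28 × 180 = 5040.00, centroid at (14.00, 90.00).
horizontal leg: A = 75 × 16 = 1200.00, centroid at (65.50, 8.00).
ΣA = 6240.00 mm²
ΣAX̄ = (5040.00)(14.00) + (1200.00)(65.50) = 149160.00 mm³
ΣAȲ = (5040.00)(90.00) + (1200.00)(8.00) = 463200.00 mm³
X̄ = 149160.00 / 6240.00 = 23.90 mm
Ȳ = 463200.00 / 6240.00 = 74.23 mm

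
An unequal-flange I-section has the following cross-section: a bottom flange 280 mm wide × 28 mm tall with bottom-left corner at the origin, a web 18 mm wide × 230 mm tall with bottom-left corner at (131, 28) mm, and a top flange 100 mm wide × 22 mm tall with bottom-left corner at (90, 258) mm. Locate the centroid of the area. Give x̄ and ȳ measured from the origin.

x̄ = 140.00 mm, ȳ = 91.23 mm

bottom flange: A = 280 × 28 = 7840.00, centroid at (140.00, 14.00).
web: A = 18 × 230 = 4140.00, centroid at (140.00, 143.00).
top flange: A = 100 × 22 = 2200.00, centroid at (140.00, 269.00).
ΣA = 14180.00 mm², ΣAx̄ = 1985200.00 mm³, ΣAȳ = 1293580.00 mm³.
x̄ = 1985200.00/14180.00 = 140.00 mm; ȳ = 1293580.00/14180.00 = 91.23 mm.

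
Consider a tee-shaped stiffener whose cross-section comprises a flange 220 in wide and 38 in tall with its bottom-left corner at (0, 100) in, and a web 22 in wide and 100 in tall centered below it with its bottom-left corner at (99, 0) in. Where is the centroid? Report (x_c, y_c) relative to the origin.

web: A = 22 × 100 = 2200.00, centroid at (110.00, 50.00).
flange: A = 220 × 38 = 8360.00, centroid at (110.00, 119.00).
ΣA = 10560.00 in²
ΣAx_c = (2200.00)(110.00) + (8360.00)(110.00) = 1161600.00 in³
ΣAy_c = (2200.00)(50.00) + (8360.00)(119.00) = 1104840.00 in³
x_c = 1161600.00 / 10560.00 = 110.00 in
y_c = 1104840.00 / 10560.00 = 104.62 in

x_c = 110.00 in, y_c = 104.62 in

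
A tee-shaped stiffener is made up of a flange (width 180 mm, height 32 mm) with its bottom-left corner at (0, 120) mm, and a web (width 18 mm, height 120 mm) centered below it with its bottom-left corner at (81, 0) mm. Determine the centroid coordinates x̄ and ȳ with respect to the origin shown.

Part | A | x̄ᵢ | ȳᵢ | A·x̄ᵢ | A·ȳᵢ
web | 2160.00 | 90.00 | 60.00 | 194400.00 | 129600.00
flange | 5760.00 | 90.00 | 136.00 | 518400.00 | 783360.00
Σ | 7920.00 |  |  | 712800.00 | 912960.00
x̄ = 712800.00 / 7920.00 = 90.00 mm
ȳ = 912960.00 / 7920.00 = 115.27 mm

x̄ = 90.00 mm, ȳ = 115.27 mm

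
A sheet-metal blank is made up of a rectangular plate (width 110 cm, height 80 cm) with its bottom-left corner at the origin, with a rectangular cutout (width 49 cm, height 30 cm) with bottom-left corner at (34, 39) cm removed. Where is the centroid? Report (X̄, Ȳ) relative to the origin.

Part | A | x̄ᵢ | ȳᵢ | A·x̄ᵢ | A·ȳᵢ
plate | 8800.00 | 55.00 | 40.00 | 484000.00 | 352000.00
hole | -1470.00 | 58.50 | 54.00 | -85995.00 | -79380.00
Σ | 7330.00 |  |  | 398005.00 | 272620.00
X̄ = 398005.00 / 7330.00 = 54.30 cm
Ȳ = 272620.00 / 7330.00 = 37.19 cm

X̄ = 54.30 cm, Ȳ = 37.19 cm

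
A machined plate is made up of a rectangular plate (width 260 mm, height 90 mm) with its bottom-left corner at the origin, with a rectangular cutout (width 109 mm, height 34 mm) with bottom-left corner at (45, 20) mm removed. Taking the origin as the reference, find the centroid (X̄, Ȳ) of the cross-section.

plate: A = 260 × 90 = 23400.00, centroid at (130.00, 45.00).
hole: A = −(109 × 34) = -3706.00, centroid at (99.50, 37.00).
ΣA = 19694.00 mm², ΣAX̄ = 2673253.00 mm³, ΣAȲ = 915878.00 mm³.
X̄ = 2673253.00/19694.00 = 135.74 mm; Ȳ = 915878.00/19694.00 = 46.51 mm.

X̄ = 135.74 mm, Ȳ = 46.51 mm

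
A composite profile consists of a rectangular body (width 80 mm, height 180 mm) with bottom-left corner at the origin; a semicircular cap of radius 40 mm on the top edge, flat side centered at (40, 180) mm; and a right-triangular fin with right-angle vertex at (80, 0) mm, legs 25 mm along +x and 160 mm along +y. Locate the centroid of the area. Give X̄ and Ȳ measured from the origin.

rectangular body: A = 80 × 180 = 14400.00, centroid at (40.00, 90.00).
semicircular top: A = ½π·40² = 2513.27, centroid at (40.00, 196.98).
triangular fin: A = ½·25·160 = 2000.00, centroid at (88.33, 53.33).
ΣA = 18913.27 mm², ΣAX̄ = 853197.63 mm³, ΣAȲ = 1897722.68 mm³.
X̄ = 853197.63/18913.27 = 45.11 mm; Ȳ = 1897722.68/18913.27 = 100.34 mm.

X̄ = 45.11 mm, Ȳ = 100.34 mm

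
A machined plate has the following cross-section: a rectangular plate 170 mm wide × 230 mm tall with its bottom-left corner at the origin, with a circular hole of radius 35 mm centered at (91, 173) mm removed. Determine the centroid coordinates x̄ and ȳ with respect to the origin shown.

x̄ = 84.34 mm, ȳ = 108.67 mm

Part | A | x̄ᵢ | ȳᵢ | A·x̄ᵢ | A·ȳᵢ
plate | 39100.00 | 85.00 | 115.00 | 3323500.00 | 4496500.00
hole | -3848.45 | 91.00 | 173.00 | -350209.04 | -665782.02
Σ | 35251.55 |  |  | 2973290.96 | 3830717.98
x̄ = 2973290.96 / 35251.55 = 84.34 mm
ȳ = 3830717.98 / 35251.55 = 108.67 mm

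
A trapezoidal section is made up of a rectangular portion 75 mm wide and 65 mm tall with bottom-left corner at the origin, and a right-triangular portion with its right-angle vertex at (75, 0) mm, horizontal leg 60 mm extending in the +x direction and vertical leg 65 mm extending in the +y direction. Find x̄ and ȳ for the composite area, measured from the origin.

Part | A | x̄ᵢ | ȳᵢ | A·x̄ᵢ | A·ȳᵢ
rectangular portion | 4875.00 | 37.50 | 32.50 | 182812.50 | 158437.50
triangular portion | 1950.00 | 95.00 | 21.67 | 185250.00 | 42250.00
Σ | 6825.00 |  |  | 368062.50 | 200687.50
x̄ = 368062.50 / 6825.00 = 53.93 mm
ȳ = 200687.50 / 6825.00 = 29.40 mm

x̄ = 53.93 mm, ȳ = 29.40 mm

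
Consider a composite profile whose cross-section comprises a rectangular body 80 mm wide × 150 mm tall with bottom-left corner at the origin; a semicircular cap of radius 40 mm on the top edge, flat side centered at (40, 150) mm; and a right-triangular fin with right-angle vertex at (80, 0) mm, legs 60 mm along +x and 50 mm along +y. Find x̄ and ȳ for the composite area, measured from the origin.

x̄ = 45.62 mm, ȳ = 83.97 mm

rectangular body: A = 80 × 150 = 12000.00, centroid at (40.00, 75.00).
semicircular top: A = ½π·40² = 2513.27, centroid at (40.00, 166.98).
triangular fin: A = ½·60·50 = 1500.00, centroid at (100.00, 16.67).
ΣA = 16013.27 mm², ΣAx̄ = 730530.96 mm³, ΣAȳ = 1344657.79 mm³.
x̄ = 730530.96/16013.27 = 45.62 mm; ȳ = 1344657.79/16013.27 = 83.97 mm.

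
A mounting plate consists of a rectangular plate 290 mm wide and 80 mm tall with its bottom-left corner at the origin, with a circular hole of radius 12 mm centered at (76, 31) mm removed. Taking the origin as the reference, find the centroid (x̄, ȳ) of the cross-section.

x̄ = 146.37 mm, ȳ = 40.18 mm

Part | A | x̄ᵢ | ȳᵢ | A·x̄ᵢ | A·ȳᵢ
plate | 23200.00 | 145.00 | 40.00 | 3364000.00 | 928000.00
hole | -452.39 | 76.00 | 31.00 | -34381.59 | -14024.07
Σ | 22747.61 |  |  | 3329618.41 | 913975.93
x̄ = 3329618.41 / 22747.61 = 146.37 mm
ȳ = 913975.93 / 22747.61 = 40.18 mm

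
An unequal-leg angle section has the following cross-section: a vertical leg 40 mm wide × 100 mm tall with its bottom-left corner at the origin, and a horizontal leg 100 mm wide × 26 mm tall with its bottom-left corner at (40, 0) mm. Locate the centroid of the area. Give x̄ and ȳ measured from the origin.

vertical leg: A = 40 × 100 = 4000.00, centroid at (20.00, 50.00).
horizontal leg: A = 100 × 26 = 2600.00, centroid at (90.00, 13.00).
ΣA = 6600.00 mm², ΣAx̄ = 314000.00 mm³, ΣAȳ = 233800.00 mm³.
x̄ = 314000.00/6600.00 = 47.58 mm; ȳ = 233800.00/6600.00 = 35.42 mm.

x̄ = 47.58 mm, ȳ = 35.42 mm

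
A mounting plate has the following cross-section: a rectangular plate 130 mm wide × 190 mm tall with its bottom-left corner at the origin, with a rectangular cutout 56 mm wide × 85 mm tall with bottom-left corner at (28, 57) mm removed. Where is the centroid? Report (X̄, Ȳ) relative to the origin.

X̄ = 67.15 mm, Ȳ = 93.93 mm

plate: A = 130 × 190 = 24700.00, centroid at (65.00, 95.00).
hole: A = −(56 × 85) = -4760.00, centroid at (56.00, 99.50).
ΣA = 19940.00 mm², ΣAX̄ = 1338940.00 mm³, ΣAȲ = 1872880.00 mm³.
X̄ = 1338940.00/19940.00 = 67.15 mm; Ȳ = 1872880.00/19940.00 = 93.93 mm.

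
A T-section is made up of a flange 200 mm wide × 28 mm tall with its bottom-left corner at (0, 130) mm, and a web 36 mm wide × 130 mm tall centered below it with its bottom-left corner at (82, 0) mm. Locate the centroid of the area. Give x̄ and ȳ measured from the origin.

web: A = 36 × 130 = 4680.00, centroid at (100.00, 65.00).
flange: A = 200 × 28 = 5600.00, centroid at (100.00, 144.00).
ΣA = 10280.00 mm²
ΣAx̄ = (4680.00)(100.00) + (5600.00)(100.00) = 1028000.00 mm³
ΣAȳ = (4680.00)(65.00) + (5600.00)(144.00) = 1110600.00 mm³
x̄ = 1028000.00 / 10280.00 = 100.00 mm
ȳ = 1110600.00 / 10280.00 = 108.04 mm

x̄ = 100.00 mm, ȳ = 108.04 mm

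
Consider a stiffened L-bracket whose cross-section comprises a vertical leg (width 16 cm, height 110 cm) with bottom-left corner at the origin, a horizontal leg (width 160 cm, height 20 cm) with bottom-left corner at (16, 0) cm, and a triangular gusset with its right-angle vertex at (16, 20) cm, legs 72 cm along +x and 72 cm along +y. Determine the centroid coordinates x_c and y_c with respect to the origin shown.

vertical leg: A = 16 × 110 = 1760.00, centroid at (8.00, 55.00).
horizontal leg: A = 160 × 20 = 3200.00, centroid at (96.00, 10.00).
gusset: A = ½·72·72 = 2592.00, centroid at (40.00, 44.00).
ΣA = 7552.00 cm²
ΣAx_c = (1760.00)(8.00) + (3200.00)(96.00) + (2592.00)(40.00) = 424960.00 cm³
ΣAy_c = (1760.00)(55.00) + (3200.00)(10.00) + (2592.00)(44.00) = 242848.00 cm³
x_c = 424960.00 / 7552.00 = 56.27 cm
y_c = 242848.00 / 7552.00 = 32.16 cm

x_c = 56.27 cm, y_c = 32.16 cm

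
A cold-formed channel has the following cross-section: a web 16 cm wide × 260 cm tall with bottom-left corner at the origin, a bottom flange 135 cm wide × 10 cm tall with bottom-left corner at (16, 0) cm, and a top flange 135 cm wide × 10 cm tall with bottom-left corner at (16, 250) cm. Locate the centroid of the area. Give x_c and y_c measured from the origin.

x_c = 37.72 cm, y_c = 130.00 cm

Part | A | x̄ᵢ | ȳᵢ | A·x̄ᵢ | A·ȳᵢ
web | 4160.00 | 8.00 | 130.00 | 33280.00 | 540800.00
bottom flange | 1350.00 | 83.50 | 5.00 | 112725.00 | 6750.00
top flange | 1350.00 | 83.50 | 255.00 | 112725.00 | 344250.00
Σ | 6860.00 |  |  | 258730.00 | 891800.00
x_c = 258730.00 / 6860.00 = 37.72 cm
y_c = 891800.00 / 6860.00 = 130.00 cm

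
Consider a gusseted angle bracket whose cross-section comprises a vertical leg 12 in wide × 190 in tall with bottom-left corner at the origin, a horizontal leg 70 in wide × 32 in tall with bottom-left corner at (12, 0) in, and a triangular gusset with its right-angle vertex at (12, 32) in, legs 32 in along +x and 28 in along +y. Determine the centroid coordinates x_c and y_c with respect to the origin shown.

x_c = 25.99 in, y_c = 54.54 in

Part | A | x̄ᵢ | ȳᵢ | A·x̄ᵢ | A·ȳᵢ
vertical leg | 2280.00 | 6.00 | 95.00 | 13680.00 | 216600.00
horizontal leg | 2240.00 | 47.00 | 16.00 | 105280.00 | 35840.00
gusset | 448.00 | 22.67 | 41.33 | 10154.67 | 18517.33
Σ | 4968.00 |  |  | 129114.67 | 270957.33
x_c = 129114.67 / 4968.00 = 25.99 in
y_c = 270957.33 / 4968.00 = 54.54 in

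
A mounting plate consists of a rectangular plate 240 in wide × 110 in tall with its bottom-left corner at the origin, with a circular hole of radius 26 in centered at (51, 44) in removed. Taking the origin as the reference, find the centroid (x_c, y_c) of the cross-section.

plate: A = 240 × 110 = 26400.00, centroid at (120.00, 55.00).
hole: A = −π·26² = -2123.72, centroid at (51.00, 44.00).
ΣA = 24276.28 in², ΣAx_c = 3059690.45 in³, ΣAy_c = 1358556.47 in³.
x_c = 3059690.45/24276.28 = 126.04 in; y_c = 1358556.47/24276.28 = 55.96 in.

x_c = 126.04 in, y_c = 55.96 in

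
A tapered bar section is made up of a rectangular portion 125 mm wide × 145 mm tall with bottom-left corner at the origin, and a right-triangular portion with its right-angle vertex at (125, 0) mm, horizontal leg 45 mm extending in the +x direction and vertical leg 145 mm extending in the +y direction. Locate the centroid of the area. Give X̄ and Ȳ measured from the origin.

X̄ = 74.32 mm, Ȳ = 68.81 mm

rectangular portion: A = 125 × 145 = 18125.00, centroid at (62.50, 72.50).
triangular portion: A = ½·45·145 = 3262.50, centroid at (140.00, 48.33).
ΣA = 21387.50 mm², ΣAX̄ = 1589562.50 mm³, ΣAȲ = 1471750.00 mm³.
X̄ = 1589562.50/21387.50 = 74.32 mm; Ȳ = 1471750.00/21387.50 = 68.81 mm.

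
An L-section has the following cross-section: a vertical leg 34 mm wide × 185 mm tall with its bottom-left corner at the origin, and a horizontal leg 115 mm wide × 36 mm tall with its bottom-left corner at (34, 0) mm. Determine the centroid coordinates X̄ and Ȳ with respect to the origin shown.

vertical leg: A = 34 × 185 = 6290.00, centroid at (17.00, 92.50).
horizontal leg: A = 115 × 36 = 4140.00, centroid at (91.50, 18.00).
ΣA = 10430.00 mm², ΣAX̄ = 485740.00 mm³, ΣAȲ = 656345.00 mm³.
X̄ = 485740.00/10430.00 = 46.57 mm; Ȳ = 656345.00/10430.00 = 62.93 mm.

X̄ = 46.57 mm, Ȳ = 62.93 mm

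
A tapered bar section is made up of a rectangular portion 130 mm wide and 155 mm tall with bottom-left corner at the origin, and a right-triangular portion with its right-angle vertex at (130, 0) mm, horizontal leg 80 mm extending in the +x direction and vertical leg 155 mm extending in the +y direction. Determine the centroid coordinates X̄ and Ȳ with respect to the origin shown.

X̄ = 86.57 mm, Ȳ = 71.42 mm

rectangular portion: A = 130 × 155 = 20150.00, centroid at (65.00, 77.50).
triangular portion: A = ½·80·155 = 6200.00, centroid at (156.67, 51.67).
ΣA = 26350.00 mm²
ΣAX̄ = (20150.00)(65.00) + (6200.00)(156.67) = 2281083.33 mm³
ΣAȲ = (20150.00)(77.50) + (6200.00)(51.67) = 1881958.33 mm³
X̄ = 2281083.33 / 26350.00 = 86.57 mm
Ȳ = 1881958.33 / 26350.00 = 71.42 mm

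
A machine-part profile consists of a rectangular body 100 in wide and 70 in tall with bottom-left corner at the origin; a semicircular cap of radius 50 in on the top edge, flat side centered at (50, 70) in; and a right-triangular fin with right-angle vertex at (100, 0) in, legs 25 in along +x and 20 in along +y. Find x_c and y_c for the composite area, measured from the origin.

rectangular body: A = 100 × 70 = 7000.00, centroid at (50.00, 35.00).
semicircular top: A = ½π·50² = 3926.99, centroid at (50.00, 91.22).
triangular fin: A = ½·25·20 = 250.00, centroid at (108.33, 6.67).
ΣA = 11176.99 in²
ΣAx_c = (7000.00)(50.00) + (3926.99)(50.00) + (250.00)(108.33) = 573432.87 in³
ΣAy_c = (7000.00)(35.00) + (3926.99)(91.22) + (250.00)(6.67) = 604889.36 in³
x_c = 573432.87 / 11176.99 = 51.30 in
y_c = 604889.36 / 11176.99 = 54.12 in

x_c = 51.30 in, y_c = 54.12 in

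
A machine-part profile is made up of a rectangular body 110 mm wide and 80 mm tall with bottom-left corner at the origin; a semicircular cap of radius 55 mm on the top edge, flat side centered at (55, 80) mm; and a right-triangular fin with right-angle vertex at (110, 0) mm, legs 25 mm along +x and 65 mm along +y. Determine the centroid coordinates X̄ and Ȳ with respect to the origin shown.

Part | A | x̄ᵢ | ȳᵢ | A·x̄ᵢ | A·ȳᵢ
rectangular body | 8800.00 | 55.00 | 40.00 | 484000.00 | 352000.00
semicircular top | 4751.66 | 55.00 | 103.34 | 261341.24 | 491049.38
triangular fin | 812.50 | 118.33 | 21.67 | 96145.83 | 17604.17
Σ | 14364.16 |  |  | 841487.07 | 860653.54
X̄ = 841487.07 / 14364.16 = 58.58 mm
Ȳ = 860653.54 / 14364.16 = 59.92 mm

X̄ = 58.58 mm, Ȳ = 59.92 mm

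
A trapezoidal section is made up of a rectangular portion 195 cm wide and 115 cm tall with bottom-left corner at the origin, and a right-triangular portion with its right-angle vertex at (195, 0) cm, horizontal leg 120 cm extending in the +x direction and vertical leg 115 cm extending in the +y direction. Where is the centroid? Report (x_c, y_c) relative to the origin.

x_c = 129.85 cm, y_c = 52.99 cm

rectangular portion: A = 195 × 115 = 22425.00, centroid at (97.50, 57.50).
triangular portion: A = ½·120·115 = 6900.00, centroid at (235.00, 38.33).
ΣA = 29325.00 cm²
ΣAx_c = (22425.00)(97.50) + (6900.00)(235.00) = 3807937.50 cm³
ΣAy_c = (22425.00)(57.50) + (6900.00)(38.33) = 1553937.50 cm³
x_c = 3807937.50 / 29325.00 = 129.85 cm
y_c = 1553937.50 / 29325.00 = 52.99 cm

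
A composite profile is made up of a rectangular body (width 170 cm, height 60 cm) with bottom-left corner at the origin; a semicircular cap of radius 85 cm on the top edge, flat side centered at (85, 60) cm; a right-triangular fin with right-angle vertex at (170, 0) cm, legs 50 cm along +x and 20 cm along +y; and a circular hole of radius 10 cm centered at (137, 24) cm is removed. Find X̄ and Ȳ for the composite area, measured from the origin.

rectangular body: A = 170 × 60 = 10200.00, centroid at (85.00, 30.00).
semicircular top: A = ½π·85² = 11349.00, centroid at (85.00, 96.08).
triangular fin: A = ½·50·20 = 500.00, centroid at (186.67, 6.67).
hole: A = −π·10² = -314.16, centroid at (137.00, 24.00).
ΣA = 21734.84 cm²
ΣAX̄ = (10200.00)(85.00) + (11349.00)(85.00) + (500.00)(186.67) + (-314.16)(137.00) = 1881958.81 cm³
ΣAȲ = (10200.00)(30.00) + (11349.00)(96.08) + (500.00)(6.67) + (-314.16)(24.00) = 1392150.39 cm³
X̄ = 1881958.81 / 21734.84 = 86.59 cm
Ȳ = 1392150.39 / 21734.84 = 64.05 cm

X̄ = 86.59 cm, Ȳ = 64.05 cm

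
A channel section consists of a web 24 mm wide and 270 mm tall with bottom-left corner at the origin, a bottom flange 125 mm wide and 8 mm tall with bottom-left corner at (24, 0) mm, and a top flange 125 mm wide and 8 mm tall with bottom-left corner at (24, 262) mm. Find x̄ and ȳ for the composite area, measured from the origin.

x̄ = 29.57 mm, ȳ = 135.00 mm

web: A = 24 × 270 = 6480.00, centroid at (12.00, 135.00).
bottom flange: A = 125 × 8 = 1000.00, centroid at (86.50, 4.00).
top flange: A = 125 × 8 = 1000.00, centroid at (86.50, 266.00).
ΣA = 8480.00 mm², ΣAx̄ = 250760.00 mm³, ΣAȳ = 1144800.00 mm³.
x̄ = 250760.00/8480.00 = 29.57 mm; ȳ = 1144800.00/8480.00 = 135.00 mm.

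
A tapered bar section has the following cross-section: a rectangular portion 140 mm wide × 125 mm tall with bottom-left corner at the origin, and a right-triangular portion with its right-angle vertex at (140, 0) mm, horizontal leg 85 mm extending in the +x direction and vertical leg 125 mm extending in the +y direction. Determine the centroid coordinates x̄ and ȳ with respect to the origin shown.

Part | A | x̄ᵢ | ȳᵢ | A·x̄ᵢ | A·ȳᵢ
rectangular portion | 17500.00 | 70.00 | 62.50 | 1225000.00 | 1093750.00
triangular portion | 5312.50 | 168.33 | 41.67 | 894270.83 | 221354.17
Σ | 22812.50 |  |  | 2119270.83 | 1315104.17
x̄ = 2119270.83 / 22812.50 = 92.90 mm
ȳ = 1315104.17 / 22812.50 = 57.65 mm

x̄ = 92.90 mm, ȳ = 57.65 mm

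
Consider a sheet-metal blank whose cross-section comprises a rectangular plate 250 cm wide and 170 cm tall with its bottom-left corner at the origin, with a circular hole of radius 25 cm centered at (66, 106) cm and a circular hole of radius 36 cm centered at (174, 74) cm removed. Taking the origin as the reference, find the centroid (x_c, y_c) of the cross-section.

plate: A = 250 × 170 = 42500.00, centroid at (125.00, 85.00).
hole 1: A = −π·25² = -1963.50, centroid at (66.00, 106.00).
hole 2: A = −π·36² = -4071.50, centroid at (174.00, 74.00).
ΣA = 36465.00 cm², ΣAx_c = 4474467.59 cm³, ΣAy_c = 3103078.18 cm³.
x_c = 4474467.59/36465.00 = 122.71 cm; y_c = 3103078.18/36465.00 = 85.10 cm.

x_c = 122.71 cm, y_c = 85.10 cm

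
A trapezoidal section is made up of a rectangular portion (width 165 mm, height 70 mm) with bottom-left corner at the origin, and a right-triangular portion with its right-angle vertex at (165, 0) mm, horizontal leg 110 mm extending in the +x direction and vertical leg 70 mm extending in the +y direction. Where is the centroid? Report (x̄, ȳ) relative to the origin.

rectangular portion: A = 165 × 70 = 11550.00, centroid at (82.50, 35.00).
triangular portion: A = ½·110·70 = 3850.00, centroid at (201.67, 23.33).
ΣA = 15400.00 mm²
ΣAx̄ = (11550.00)(82.50) + (3850.00)(201.67) = 1729291.67 mm³
ΣAȳ = (11550.00)(35.00) + (3850.00)(23.33) = 494083.33 mm³
x̄ = 1729291.67 / 15400.00 = 112.29 mm
ȳ = 494083.33 / 15400.00 = 32.08 mm

x̄ = 112.29 mm, ȳ = 32.08 mm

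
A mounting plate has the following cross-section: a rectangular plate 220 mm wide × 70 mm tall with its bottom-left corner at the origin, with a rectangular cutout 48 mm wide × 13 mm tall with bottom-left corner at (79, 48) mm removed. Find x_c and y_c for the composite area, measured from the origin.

x_c = 110.30 mm, y_c = 34.18 mm

plate: A = 220 × 70 = 15400.00, centroid at (110.00, 35.00).
hole: A = −(48 × 13) = -624.00, centroid at (103.00, 54.50).
ΣA = 14776.00 mm², ΣAx_c = 1629728.00 mm³, ΣAy_c = 504992.00 mm³.
x_c = 1629728.00/14776.00 = 110.30 mm; y_c = 504992.00/14776.00 = 34.18 mm.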